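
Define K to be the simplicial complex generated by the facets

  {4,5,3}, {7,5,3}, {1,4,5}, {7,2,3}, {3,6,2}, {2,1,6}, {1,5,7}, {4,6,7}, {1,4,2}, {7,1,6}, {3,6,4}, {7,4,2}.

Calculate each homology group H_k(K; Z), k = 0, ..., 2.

H_0 ≅ Z,  H_1 ≅ Z/2,  H_2 = 0.

Fix the vertex order 1 < 2 < 3 < 4 < 5 < 6 < 7 and write every simplex with vertices in increasing order. Then dim K = 2 and the simplices of K are:

  0-simplices (7): [1], [2], [3], [4], [5], [6], [7]
  1-simplices (18): [1,2], [1,4], [1,5], [1,6], [1,7], [2,3], [2,4], [2,6], [2,7], [3,4], [3,5], [3,6], [3,7], [4,5], [4,6], [4,7], [5,7], [6,7]
  2-simplices (12): [1,2,4], [1,2,6], [1,4,5], [1,5,7], [1,6,7], [2,3,6], [2,3,7], [2,4,7], [3,4,5], [3,4,6], [3,5,7], [4,6,7]

giving chain groups C_0 ≅ Z^7, C_1 ≅ Z^18, C_2 ≅ Z^12.

The boundary map ∂_1: C_1 → C_0 sends each edge [p,q] (with p < q) to q − p.
This gives a 7×18 integer matrix of rank 6; reducing to Smith normal form yields diagonal entries (1,1,1,1,1,1).

∂_2: C_2 → C_1 acts by ∂[p,q,r] = [q,r] − [p,r] + [p,q]. For instance
  ∂[1,4,5] = [4,5] − [1,5] + [1,4],
  ∂[2,4,7] = [4,7] − [2,7] + [2,4].
The resulting 18×12 matrix has rank 12, and its Smith normal form has invariant factors (1,1,1,1,1,1,1,1,1,1,1,2).

Reading off H_k = ker ∂_k / im ∂_{k+1}:

  H_0: rank C_0 − rank ∂_1 = 7 − 6 = 1, and the invariant factors of ∂_1 are all 1, so H_0 = Z.
  H_1: rank ker ∂_1 − rank ∂_2 = (18 − 6) − 12 = 0, and ∂_2 has invariant factor 2 > 1, so H_1 = Z/2.
  H_2: rank ker ∂_2 − rank ∂_3 = (12 − 12) − 0 = 0, and there is no ∂_3, so H_2 = 0.

As a check, the Euler characteristic is 7 − 18 + 12 = 1, which agrees with 1 − 0 + 0 = 1.
(K is a triangulation of the real projective plane RP^2.)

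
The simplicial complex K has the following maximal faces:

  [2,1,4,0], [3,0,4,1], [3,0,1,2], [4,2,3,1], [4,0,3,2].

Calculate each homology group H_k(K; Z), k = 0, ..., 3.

H_0 ≅ Z,  H_1 = 0,  H_2 = 0,  H_3 ≅ Z.

Order the vertices as 0 < 1 < 2 < 3 < 4. Listing each simplex with vertices in this order, K has dimension 3 with simplices:

  0-simplices (5): [0], [1], [2], [3], [4]
  1-simplices (10): [0,1], [0,2], [0,3], [0,4], [1,2], [1,3], [1,4], [2,3], [2,4], [3,4]
  2-simplices (10): [0,1,2], [0,1,3], [0,1,4], [0,2,3], [0,2,4], [0,3,4], [1,2,3], [1,2,4], [1,3,4], [2,3,4]
  3-simplices (5): [0,1,2,3], [0,1,2,4], [0,1,3,4], [0,2,3,4], [1,2,3,4]

so the chain groups are C_0 ≅ Z^5, C_1 ≅ Z^10, C_2 ≅ Z^10, C_3 ≅ Z^5.

Boundary ∂_1: C_1 → C_0 is given by ∂[p,q] = [q] − [p].
As a 5×10 matrix over Z this has rank 4, with invariant factors (1,1,1,1).

Boundary ∂_2: C_2 → C_1 acts by ∂[p,q,r] = [q,r] − [p,r] + [p,q]. For instance
  ∂[0,2,4] = [2,4] − [0,4] + [0,2],
  ∂[0,3,4] = [3,4] − [0,4] + [0,3].
This gives a 10×10 integer matrix of rank 6; reducing to Smith normal form yields diagonal entries (1,1,1,1,1,1).

Boundary ∂_3: C_3 → C_2 sends each 3-simplex σ to the alternating sum Σ_i (−1)^i (σ with its i-th vertex removed). For instance
  ∂[0,1,2,4] = [1,2,4] − [0,2,4] + [0,1,4] − [0,1,2],
  ∂[0,2,3,4] = [2,3,4] − [0,3,4] + [0,2,4] − [0,2,3].
The resulting 10×5 matrix has rank 4, and its Smith normal form has invariant factors (1,1,1,1).

From H_k ≅ ker(∂_k) / im(∂_{k+1}) we obtain:

  H_0: rank C_0 − rank ∂_1 = 5 − 4 = 1, and the invariant factors of ∂_1 are all 1, so H_0 = Z.
  H_1: rank ker ∂_1 − rank ∂_2 = (10 − 4) − 6 = 0, and the invariant factors of ∂_2 are all 1, so H_1 = 0.
  H_2: rank ker ∂_2 − rank ∂_3 = (10 − 6) − 4 = 0, and the invariant factors of ∂_3 are all 1, so H_2 = 0.
  H_3: rank ker ∂_3 − rank ∂_4 = (5 − 4) − 0 = 1, and there is no ∂_4, so H_3 = Z.

As a check, the Euler characteristic is 5 − 10 + 10 − 5 = 0, which agrees with 1 − 0 + 0 − 1 = 0.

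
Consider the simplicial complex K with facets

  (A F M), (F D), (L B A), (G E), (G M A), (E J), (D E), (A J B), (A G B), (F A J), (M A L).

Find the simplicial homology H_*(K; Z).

H_0 ≅ Z,  H_1 ≅ Z^2,  H_2 = 0.

K has 9 vertices, 17 edges, 7 triangles.
rank ∂_0 = 0, rank ∂_1 = 8 ⇒ b_0 = 9 − 0 − 8 = 1; all invariant factors of ∂_1 are 1 so no torsion. So H_0 ≅ Z.
rank ∂_1 = 8, rank ∂_2 = 7 ⇒ b_1 = 17 − 8 − 7 = 2; all invariant factors of ∂_2 are 1 so no torsion. So H_1 ≅ Z^2.
rank ∂_2 = 7, rank ∂_3 = 0 ⇒ b_2 = 7 − 7 − 0 = 0. So H_2 ≅ 0.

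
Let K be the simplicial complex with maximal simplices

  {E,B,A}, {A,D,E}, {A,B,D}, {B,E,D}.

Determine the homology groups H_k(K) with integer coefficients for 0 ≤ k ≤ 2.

Take the total order A < B < D < E on the vertex set. Then K (dimension 2) consists of the simplices:

  0-simplices (4): A, B, D, E
  1-simplices (6): AB, AD, AE, BD, BE, DE
  2-simplices (4): ABD, ABE, ADE, BDE

giving chain groups C_0 ≅ Z^4, C_1 ≅ Z^6, C_2 ≅ Z^4.

∂_1: C_1 → C_0 is given by ∂[p,q] = [q] − [p]. For instance
  ∂AD = D − A.
This gives a 4×6 integer matrix of rank 3; reducing to Smith normal form yields diagonal entries (1,1,1).

Boundary ∂_2: C_2 → C_1 maps a triangle to the signed sum of its edges. For instance
  ∂ABD = BD − AD + AB,
  ∂ADE = DE − AE + AD.
This gives a 6×4 integer matrix of rank 3; reducing to Smith normal form yields diagonal entries (1,1,1).

Reading off H_k = ker ∂_k / im ∂_{k+1}:

  H_0: rank C_0 − rank ∂_1 = 4 − 3 = 1, and the invariant factors of ∂_1 are all 1, so H_0 ≅ Z.
  H_1: rank ker ∂_1 − rank ∂_2 = (6 − 3) − 3 = 0, and the invariant factors of ∂_2 are all 1, so H_1 ≅ 0.
  H_2: rank ker ∂_2 − rank ∂_3 = (4 − 3) − 0 = 1, and there is no ∂_3, so H_2 ≅ Z.

H_0 ≅ Z,  H_1 = 0,  H_2 ≅ Z.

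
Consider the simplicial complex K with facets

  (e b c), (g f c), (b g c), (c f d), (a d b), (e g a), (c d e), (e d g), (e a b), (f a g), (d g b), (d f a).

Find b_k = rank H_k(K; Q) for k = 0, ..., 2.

b_0 = 1, b_1 = 0, b_2 = 0.

K has 7 vertices, 18 edges, 12 triangles.
rank ∂_0 = 0, rank ∂_1 = 6 ⇒ b_0 = 7 − 0 − 6 = 1; all invariant factors of ∂_1 are 1 so no torsion. So H_0 ≅ Z.
rank ∂_1 = 6, rank ∂_2 = 12 ⇒ b_1 = 18 − 6 − 12 = 0; ∂_2 has invariant factor(s) [2] giving torsion. So H_1 ≅ Z/2.
rank ∂_2 = 12, rank ∂_3 = 0 ⇒ b_2 = 12 − 12 − 0 = 0. So H_2 ≅ 0.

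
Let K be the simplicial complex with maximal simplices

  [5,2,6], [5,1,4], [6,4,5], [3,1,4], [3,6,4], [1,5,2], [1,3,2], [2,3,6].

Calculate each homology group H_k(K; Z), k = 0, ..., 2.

H_0 = Z,  H_1 = 0,  H_2 = Z.

Take the total order 1 < 2 < 3 < 4 < 5 < 6 on the vertex set. Then K (dimension 2) consists of the simplices:

  0-simplices (6): [1], [2], [3], [4], [5], [6]
  1-simplices (12): [1,2], [1,3], [1,4], [1,5], [2,3], [2,5], [2,6], [3,4], [3,6], [4,5], [4,6], [5,6]
  2-simplices (8): [1,2,3], [1,2,5], [1,3,4], [1,4,5], [2,3,6], [2,5,6], [3,4,6], [4,5,6]

Hence C_0 ≅ Z^6, C_1 ≅ Z^12, C_2 ≅ Z^8.

Boundary ∂_1: C_1 → C_0 is given by ∂[p,q] = [q] − [p]. For instance
  ∂[4,6] = [6] − [4].
The resulting 6×12 matrix has rank 5, and its Smith normal form has invariant factors (1,1,1,1,1).

The boundary map ∂_2: C_2 → C_1 sends each 2-simplex [p,q,r] to [q,r] − [p,r] + [p,q]. For instance
  ∂[1,3,4] = [3,4] − [1,4] + [1,3],
  ∂[1,2,5] = [2,5] − [1,5] + [1,2].
The 12×8 boundary matrix has rank 7 and Smith normal form diag(1,1,1,1,1,1,1).

Computing H_k = (kernel of ∂_k) / (image of ∂_{k+1}):

  H_0: rank C_0 − rank ∂_1 = 6 − 5 = 1, and the invariant factors of ∂_1 are all 1, so H_0 = Z.
  H_1: rank ker ∂_1 − rank ∂_2 = (12 − 5) − 7 = 0, and the invariant factors of ∂_2 are all 1, so H_1 = 0.
  H_2: rank ker ∂_2 − rank ∂_3 = (8 − 7) − 0 = 1, and there is no ∂_3, so H_2 = Z.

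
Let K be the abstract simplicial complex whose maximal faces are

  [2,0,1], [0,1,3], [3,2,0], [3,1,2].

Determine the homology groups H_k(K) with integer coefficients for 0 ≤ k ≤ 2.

H_0 ≅ Z,  H_1 = 0,  H_2 ≅ Z.

Take the total order 0 < 1 < 2 < 3 on the vertex set. Then K (dimension 2) consists of the simplices:

  0-simplices (4): [0], [1], [2], [3]
  1-simplices (6): [0,1], [0,2], [0,3], [1,2], [1,3], [2,3]
  2-simplices (4): [0,1,2], [0,1,3], [0,2,3], [1,2,3]

Hence C_0 ≅ Z^4, C_1 ≅ Z^6, C_2 ≅ Z^4.

The boundary map ∂_1: C_1 → C_0 sends each edge [p,q] (with p < q) to q − p.
As a 4×6 matrix over Z this has rank 3, with invariant factors (1,1,1).

∂_2: C_2 → C_1 maps a triangle to the signed sum of its edges. For instance
  ∂[0,2,3] = [2,3] − [0,3] + [0,2],
  ∂[1,2,3] = [2,3] − [1,3] + [1,2].
The resulting 6×4 matrix has rank 3, and its Smith normal form has invariant factors (1,1,1).

From H_k ≅ ker(∂_k) / im(∂_{k+1}) we obtain:

  H_0: rank C_0 − rank ∂_1 = 4 − 3 = 1, and the invariant factors of ∂_1 are all 1, so H_0 ≅ Z.
  H_1: rank ker ∂_1 − rank ∂_2 = (6 − 3) − 3 = 0, and the invariant factors of ∂_2 are all 1, so H_1 ≅ 0.
  H_2: rank ker ∂_2 − rank ∂_3 = (4 − 3) − 0 = 1, and there is no ∂_3, so H_2 ≅ Z.

As a check, the Euler characteristic is 4 − 6 + 4 = 2, which agrees with 1 − 0 + 1 = 2.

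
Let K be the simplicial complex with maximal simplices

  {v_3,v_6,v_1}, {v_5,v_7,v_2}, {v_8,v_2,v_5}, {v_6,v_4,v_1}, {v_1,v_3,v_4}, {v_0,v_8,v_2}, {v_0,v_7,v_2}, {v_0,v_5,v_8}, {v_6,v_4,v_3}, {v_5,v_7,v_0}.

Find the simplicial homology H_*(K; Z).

K has 9 vertices, 15 edges, 10 triangles.
rank ∂_0 = 0, rank ∂_1 = 7 ⇒ b_0 = 9 − 0 − 7 = 2; all invariant factors of ∂_1 are 1 so no torsion. So H_0 = Z^2.
rank ∂_1 = 7, rank ∂_2 = 8 ⇒ b_1 = 15 − 7 − 8 = 0; all invariant factors of ∂_2 are 1 so no torsion. So H_1 = 0.
rank ∂_2 = 8, rank ∂_3 = 0 ⇒ b_2 = 10 − 8 − 0 = 2. So H_2 = Z^2.

H_0 = Z^2,  H_1 = 0,  H_2 = Z^2.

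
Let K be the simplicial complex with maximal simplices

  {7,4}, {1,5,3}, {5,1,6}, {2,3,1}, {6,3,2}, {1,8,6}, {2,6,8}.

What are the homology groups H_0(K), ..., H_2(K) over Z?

H_0 = Z^2,  H_1 = Z,  H_2 = 0.

Fix the vertex order 1 < 2 < 3 < 4 < 5 < 6 < 7 < 8 and write every simplex with vertices in increasing order. Then dim K = 2 and the simplices of K are:

  0-simplices (8): [1], [2], [3], [4], [5], [6], [7], [8]
  1-simplices (13): [1,2], [1,3], [1,5], [1,6], [1,8], [2,3], [2,6], [2,8], [3,5], [3,6], [4,7], [5,6], [6,8]
  2-simplices (6): [1,2,3], [1,3,5], [1,5,6], [1,6,8], [2,3,6], [2,6,8]

so the chain groups are C_0 ≅ Z^8, C_1 ≅ Z^13, C_2 ≅ Z^6.

∂_1: C_1 → C_0 is given by ∂[p,q] = [q] − [p].
This gives a 8×13 integer matrix of rank 6; reducing to Smith normal form yields diagonal entries (1,1,1,1,1,1).

The boundary map ∂_2: C_2 → C_1 maps a triangle to the signed sum of its edges. For instance
  ∂[1,2,3] = [2,3] − [1,3] + [1,2],
  ∂[2,6,8] = [6,8] − [2,8] + [2,6].
As a 13×6 matrix over Z this has rank 6, with invariant factors (1,1,1,1,1,1).

Now H_k = ker ∂_k / im ∂_{k+1}, so:

  H_0: rank C_0 − rank ∂_1 = 8 − 6 = 2, and the invariant factors of ∂_1 are all 1, so H_0 ≅ Z^2.
  H_1: rank ker ∂_1 − rank ∂_2 = (13 − 6) − 6 = 1, and the invariant factors of ∂_2 are all 1, so H_1 ≅ Z.
  H_2: rank ker ∂_2 − rank ∂_3 = (6 − 6) − 0 = 0, and there is no ∂_3, so H_2 ≅ 0.

As a check, the Euler characteristic is 8 − 13 + 6 = 1, which agrees with 2 − 1 + 0 = 1.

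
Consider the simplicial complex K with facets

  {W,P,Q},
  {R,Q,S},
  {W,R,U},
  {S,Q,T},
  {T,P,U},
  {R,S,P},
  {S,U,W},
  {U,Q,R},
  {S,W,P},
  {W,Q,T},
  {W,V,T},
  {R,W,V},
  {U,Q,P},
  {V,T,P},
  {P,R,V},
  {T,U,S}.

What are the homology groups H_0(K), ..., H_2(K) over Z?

H_0 ≅ Z,  H_1 ≅ Z^2,  H_2 ≅ Z.

Order the vertices as P < Q < R < S < T < U < V < W. Listing each simplex with vertices in this order, K has dimension 2 with simplices:

  0-simplices (8): P, Q, R, S, T, U, V, W
  1-simplices (24): PQ, PR, PS, PT, PU, PV, PW, QR, QS, QT, QU, QW, RS, RU, RV, RW, ST, SU, SW, TU, TV, TW, UW, VW
  2-simplices (16): PQU, PQW, PRS, PRV, PSW, PTU, PTV, QRS, QRU, QST, QTW, RUW, RVW, STU, SUW, TVW

so the chain groups are C_0 ≅ Z^8, C_1 ≅ Z^24, C_2 ≅ Z^16.

The boundary map ∂_1: C_1 → C_0 is given by ∂[p,q] = [q] − [p].
As a 8×24 matrix over Z this has rank 7, with invariant factors (1,1,1,1,1,1,1).

The boundary map ∂_2: C_2 → C_1 acts by ∂[p,q,r] = [q,r] − [p,r] + [p,q]. For instance
  ∂TVW = VW − TW + TV,
  ∂SUW = UW − SW + SU.
This gives a 24×16 integer matrix of rank 15; reducing to Smith normal form yields diagonal entries (1,1,1,1,1,1,1,1,1,1,1,1,1,1,1).

From H_k ≅ ker(∂_k) / im(∂_{k+1}) we obtain:

  H_0: rank C_0 − rank ∂_1 = 8 − 7 = 1, and the invariant factors of ∂_1 are all 1, so H_0 ≅ Z.
  H_1: rank ker ∂_1 − rank ∂_2 = (24 − 7) − 15 = 2, and the invariant factors of ∂_2 are all 1, so H_1 ≅ Z^2.
  H_2: rank ker ∂_2 − rank ∂_3 = (16 − 15) − 0 = 1, and there is no ∂_3, so H_2 ≅ Z.

As a check, the Euler characteristic is 8 − 24 + 16 = 0, which agrees with 1 − 2 + 1 = 0.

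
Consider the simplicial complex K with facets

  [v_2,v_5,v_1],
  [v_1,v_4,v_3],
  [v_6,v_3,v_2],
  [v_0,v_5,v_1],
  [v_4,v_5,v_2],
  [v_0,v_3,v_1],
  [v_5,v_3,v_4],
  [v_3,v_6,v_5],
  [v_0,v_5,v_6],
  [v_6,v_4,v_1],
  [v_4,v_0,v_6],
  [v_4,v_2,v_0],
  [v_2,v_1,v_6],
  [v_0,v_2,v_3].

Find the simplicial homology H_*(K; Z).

Fix the vertex order v_0 < v_1 < v_2 < v_3 < v_4 < v_5 < v_6 and write every simplex with vertices in increasing order. Then dim K = 2 and the simplices of K are:

  0-simplices (7): [v_0], [v_1], [v_2], [v_3], [v_4], [v_5], [v_6]
  1-simplices (21): (21 of them)
  2-simplices (14): (14 of them)

giving chain groups C_0 ≅ Z^7, C_1 ≅ Z^21, C_2 ≅ Z^14.

Boundary ∂_1: C_1 → C_0 sends each edge [p,q] (with p < q) to q − p. For instance
  ∂[v_4,v_5] = [v_5] − [v_4].
This gives a 7×21 integer matrix of rank 6; reducing to Smith normal form yields diagonal entries (1,1,1,1,1,1).

Boundary ∂_2: C_2 → C_1 acts by ∂[p,q,r] = [q,r] − [p,r] + [p,q]. For instance
  ∂[v_1,v_4,v_6] = [v_4,v_6] − [v_1,v_6] + [v_1,v_4],
  ∂[v_2,v_3,v_6] = [v_3,v_6] − [v_2,v_6] + [v_2,v_3].
As a 21×14 matrix over Z this has rank 13, with invariant factors (1,1,1,1,1,1,1,1,1,1,1,1,1).

Now H_k = ker ∂_k / im ∂_{k+1}, so:

  H_0: rank C_0 − rank ∂_1 = 7 − 6 = 1, and the invariant factors of ∂_1 are all 1, so H_0 ≅ Z.
  H_1: rank ker ∂_1 − rank ∂_2 = (21 − 6) − 13 = 2, and the invariant factors of ∂_2 are all 1, so H_1 ≅ Z^2.
  H_2: rank ker ∂_2 − rank ∂_3 = (14 − 13) − 0 = 1, and there is no ∂_3, so H_2 ≅ Z.

(K is a triangulation of the torus T^2.)

H_0 ≅ Z,  H_1 ≅ Z^2,  H_2 ≅ Z.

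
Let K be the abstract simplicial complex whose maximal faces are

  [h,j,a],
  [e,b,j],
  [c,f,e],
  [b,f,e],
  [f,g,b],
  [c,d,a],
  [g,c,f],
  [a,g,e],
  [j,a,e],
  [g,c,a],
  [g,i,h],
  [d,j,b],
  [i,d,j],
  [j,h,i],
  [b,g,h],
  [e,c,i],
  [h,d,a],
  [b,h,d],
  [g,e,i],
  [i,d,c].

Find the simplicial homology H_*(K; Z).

H_0 = Z,  H_1 = Z ⊕ Z/2Z,  H_2 = 0.

Fix the vertex order a < b < c < d < e < f < g < h < i < j and write every simplex with vertices in increasing order. Then dim K = 2 and the simplices of K are:

  0-simplices (10): a, b, c, d, e, f, g, h, i, j
  1-simplices (30): ac, ad, ae, ag, ah, aj, bd, be, bf, bg, bh, bj, cd, ce, cf, cg, ci, dh, di, dj, ef, eg, ei, ej, fg, gh, gi, hi, hj, ij
  2-simplices (20): acd, acg, adh, aeg, aej, ahj, bdh, bdj, bef, bej, bfg, bgh, cdi, cef, cei, cfg, dij, egi, ghi, hij

Hence C_0 ≅ Z^10, C_1 ≅ Z^30, C_2 ≅ Z^20.

The boundary map ∂_1: C_1 → C_0 maps an edge to its endpoints' difference, ∂[p,q] = q − p.
The 10×30 boundary matrix has rank 9 and Smith normal form diag(1,1,1,1,1,1,1,1,1).

Boundary ∂_2: C_2 → C_1 sends each 2-simplex [p,q,r] to [q,r] − [p,r] + [p,q]. For instance
  ∂cfg = fg − cg + cf,
  ∂bgh = gh − bh + bg.
The resulting 30×20 matrix has rank 20, and its Smith normal form has invariant factors (1,1,1,1,1,1,1,1,1,1,1,1,1,1,1,1,1,1,1,2).

Reading off H_k = ker ∂_k / im ∂_{k+1}:

  H_0: rank C_0 − rank ∂_1 = 10 − 9 = 1, and the invariant factors of ∂_1 are all 1, so H_0 ≅ Z.
  H_1: rank ker ∂_1 − rank ∂_2 = (30 − 9) − 20 = 1, and ∂_2 has invariant factor 2 > 1, so H_1 ≅ Z ⊕ Z/2Z.
  H_2: rank ker ∂_2 − rank ∂_3 = (20 − 20) − 0 = 0, and there is no ∂_3, so H_2 ≅ 0.

(K is a triangulation of the Klein bottle.)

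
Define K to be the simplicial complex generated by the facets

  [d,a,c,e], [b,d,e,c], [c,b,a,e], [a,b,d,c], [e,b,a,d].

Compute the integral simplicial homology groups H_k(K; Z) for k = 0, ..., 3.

Order the vertices as a < b < c < d < e. Listing each simplex with vertices in this order, K has dimension 3 with simplices:

  0-simplices (5): a, b, c, d, e
  1-simplices (10): ab, ac, ad, ae, bc, bd, be, cd, ce, de
  2-simplices (10): abc, abd, abe, acd, ace, ade, bcd, bce, bde, cde
  3-simplices (5): abcd, abce, abde, acde, bcde

so the chain groups are C_0 ≅ Z^5, C_1 ≅ Z^10, C_2 ≅ Z^10, C_3 ≅ Z^5.

Boundary ∂_1: C_1 → C_0 sends each edge [p,q] (with p < q) to q − p.
As a 5×10 matrix over Z this has rank 4, with invariant factors (1,1,1,1).

Boundary ∂_2: C_2 → C_1 sends each 2-simplex [p,q,r] to [q,r] − [p,r] + [p,q]. For instance
  ∂abc = bc − ac + ab,
  ∂abd = bd − ad + ab.
The 10×10 boundary matrix has rank 6 and Smith normal form diag(1,1,1,1,1,1).

Boundary ∂_3: C_3 → C_2 sends each 3-simplex σ to the alternating sum Σ_i (−1)^i (σ with its i-th vertex removed). For instance
  ∂abcd = bcd − acd + abd − abc,
  ∂abce = bce − ace + abe − abc.
This gives a 10×5 integer matrix of rank 4; reducing to Smith normal form yields diagonal entries (1,1,1,1).

Reading off H_k = ker ∂_k / im ∂_{k+1}:

  H_0: rank C_0 − rank ∂_1 = 5 − 4 = 1, and the invariant factors of ∂_1 are all 1, so H_0 = Z.
  H_1: rank ker ∂_1 − rank ∂_2 = (10 − 4) − 6 = 0, and the invariant factors of ∂_2 are all 1, so H_1 = 0.
  H_2: rank ker ∂_2 − rank ∂_3 = (10 − 6) − 4 = 0, and the invariant factors of ∂_3 are all 1, so H_2 = 0.
  H_3: rank ker ∂_3 − rank ∂_4 = (5 − 4) − 0 = 1, and there is no ∂_4, so H_3 = Z.

H_0 = Z,  H_1 = 0,  H_2 = 0,  H_3 = Z.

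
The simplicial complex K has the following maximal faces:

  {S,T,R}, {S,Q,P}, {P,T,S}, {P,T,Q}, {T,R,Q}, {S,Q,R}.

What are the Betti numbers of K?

Order the vertices as P < Q < R < S < T. Listing each simplex with vertices in this order, K has dimension 2 with simplices:

  0-simplices (5): P, Q, R, S, T
  1-simplices (9): PQ, PS, PT, QR, QS, QT, RS, RT, ST
  2-simplices (6): PQS, PQT, PST, QRS, QRT, RST

Hence C_0 ≅ Z^5, C_1 ≅ Z^9, C_2 ≅ Z^6.

The boundary map ∂_1: C_1 → C_0 maps an edge to its endpoints' difference, ∂[p,q] = q − p.
The 5×9 boundary matrix has rank 4 and Smith normal form diag(1,1,1,1).

Boundary ∂_2: C_2 → C_1 acts by ∂[p,q,r] = [q,r] − [p,r] + [p,q]. For instance
  ∂QRT = RT − QT + QR,
  ∂RST = ST − RT + RS.
This gives a 9×6 integer matrix of rank 5; reducing to Smith normal form yields diagonal entries (1,1,1,1,1).

From H_k ≅ ker(∂_k) / im(∂_{k+1}) we obtain:

  H_0: rank C_0 − rank ∂_1 = 5 − 4 = 1, and the invariant factors of ∂_1 are all 1, so H_0 = Z.
  H_1: rank ker ∂_1 − rank ∂_2 = (9 − 4) − 5 = 0, and the invariant factors of ∂_2 are all 1, so H_1 = 0.
  H_2: rank ker ∂_2 − rank ∂_3 = (6 − 5) − 0 = 1, and there is no ∂_3, so H_2 = Z.

Hence the Betti numbers are b_0 = 1, b_1 = 0, b_2 = 1.

b_0 = 1, b_1 = 0, b_2 = 1.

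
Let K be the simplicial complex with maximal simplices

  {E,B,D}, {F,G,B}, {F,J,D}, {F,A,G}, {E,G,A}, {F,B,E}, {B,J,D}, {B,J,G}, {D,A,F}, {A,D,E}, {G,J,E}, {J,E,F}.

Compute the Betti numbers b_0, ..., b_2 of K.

We work with the vertex ordering A < B < D < E < F < G < J. The simplices of K, each written with vertices in increasing order, are:

  0-simplices (7): A, B, D, E, F, G, J
  1-simplices (18): AD, AE, AF, AG, BD, BE, BF, BG, BJ, DE, DF, DJ, EF, EG, EJ, FG, FJ, GJ
  2-simplices (12): ADE, ADF, AEG, AFG, BDE, BDJ, BEF, BFG, BGJ, DFJ, EFJ, EGJ

giving chain groups C_0 ≅ Z^7, C_1 ≅ Z^18, C_2 ≅ Z^12.

The boundary map ∂_1: C_1 → C_0 sends each edge [p,q] (with p < q) to q − p.
As a 7×18 matrix over Z this has rank 6, with invariant factors (1,1,1,1,1,1).

∂_2: C_2 → C_1 sends each 2-simplex [p,q,r] to [q,r] − [p,r] + [p,q]. For instance
  ∂DFJ = FJ − DJ + DF,
  ∂AEG = EG − AG + AE.
The resulting 18×12 matrix has rank 12, and its Smith normal form has invariant factors (1,1,1,1,1,1,1,1,1,1,1,2).

Reading off H_k = ker ∂_k / im ∂_{k+1}:

  H_0: rank C_0 − rank ∂_1 = 7 − 6 = 1, and the invariant factors of ∂_1 are all 1, so H_0 ≅ Z.
  H_1: rank ker ∂_1 − rank ∂_2 = (18 − 6) − 12 = 0, and ∂_2 has invariant factor 2 > 1, so H_1 ≅ Z/2.
  H_2: rank ker ∂_2 − rank ∂_3 = (12 − 12) − 0 = 0, and there is no ∂_3, so H_2 ≅ 0.

Hence the Betti numbers are b_0 = 1, b_1 = 0, b_2 = 0.

b_0 = 1, b_1 = 0, b_2 = 0.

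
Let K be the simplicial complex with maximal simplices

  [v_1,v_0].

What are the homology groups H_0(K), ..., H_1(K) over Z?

H_0 = Z,  H_1 = 0.

Take the total order v_0 < v_1 on the vertex set. Then K (dimension 1) consists of the simplices:

  0-simplices (2): [v_0], [v_1]
  1-simplices (1): [v_0,v_1]

giving chain groups C_0 ≅ Z^2, C_1 ≅ Z^1.

∂_1: C_1 → C_0 is given by ∂[p,q] = [q] − [p].
This gives a 2×1 integer matrix of rank 1; reducing to Smith normal form yields diagonal entries (1).

Reading off H_k = ker ∂_k / im ∂_{k+1}:

  H_0: rank C_0 − rank ∂_1 = 2 − 1 = 1, and the invariant factors of ∂_1 are all 1, so H_0 ≅ Z.
  H_1: rank ker ∂_1 − rank ∂_2 = (1 − 1) − 0 = 0, and there is no ∂_2, so H_1 ≅ 0.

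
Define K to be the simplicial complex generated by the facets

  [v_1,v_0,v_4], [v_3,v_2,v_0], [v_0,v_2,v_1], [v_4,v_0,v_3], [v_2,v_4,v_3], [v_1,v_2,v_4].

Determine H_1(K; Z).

H_1 ≅ 0.

We work with the vertex ordering v_0 < v_1 < v_2 < v_3 < v_4. The simplices of K, each written with vertices in increasing order, are:

  0-simplices (5): [v_0], [v_1], [v_2], [v_3], [v_4]
  1-simplices (9): [v_0,v_1], [v_0,v_2], [v_0,v_3], [v_0,v_4], [v_1,v_2], [v_1,v_4], [v_2,v_3], [v_2,v_4], [v_3,v_4]
  2-simplices (6): [v_0,v_1,v_2], [v_0,v_1,v_4], [v_0,v_2,v_3], [v_0,v_3,v_4], [v_1,v_2,v_4], [v_2,v_3,v_4]

so the chain groups are C_0 ≅ Z^5, C_1 ≅ Z^9, C_2 ≅ Z^6.

Boundary ∂_1: C_1 → C_0 sends each edge [p,q] (with p < q) to q − p. For instance
  ∂[v_1,v_2] = [v_2] − [v_1].
The resulting 5×9 matrix has rank 4, and its Smith normal form has invariant factors (1,1,1,1).

The boundary map ∂_2: C_2 → C_1 sends each 2-simplex [p,q,r] to [q,r] − [p,r] + [p,q]. For instance
  ∂[v_0,v_3,v_4] = [v_3,v_4] − [v_0,v_4] + [v_0,v_3],
  ∂[v_2,v_3,v_4] = [v_3,v_4] − [v_2,v_4] + [v_2,v_3].
The 9×6 boundary matrix has rank 5 and Smith normal form diag(1,1,1,1,1).

Computing H_k = (kernel of ∂_k) / (image of ∂_{k+1}):

  H_1: rank ker ∂_1 − rank ∂_2 = (9 − 4) − 5 = 0, and the invariant factors of ∂_2 are all 1, so H_1 = 0.

(K is a triangulation of the 2-sphere S^2.)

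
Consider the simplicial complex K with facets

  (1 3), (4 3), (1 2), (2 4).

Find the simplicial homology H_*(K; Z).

H_0 = Z,  H_1 = Z.

Take the total order 1 < 2 < 3 < 4 on the vertex set. Then K (dimension 1) consists of the simplices:

  0-simplices (4): [1], [2], [3], [4]
  1-simplices (4): [1,2], [1,3], [2,4], [3,4]

Hence C_0 ≅ Z^4, C_1 ≅ Z^4.

The boundary map ∂_1: C_1 → C_0 maps an edge to its endpoints' difference, ∂[p,q] = q − p. For instance
  ∂[2,4] = [4] − [2].
The resulting 4×4 matrix has rank 3, and its Smith normal form has invariant factors (1,1,1).

Reading off H_k = ker ∂_k / im ∂_{k+1}:

  H_0: rank C_0 − rank ∂_1 = 4 − 3 = 1, and the invariant factors of ∂_1 are all 1, so H_0 ≅ Z.
  H_1: rank ker ∂_1 − rank ∂_2 = (4 − 3) − 0 = 1, and there is no ∂_2, so H_1 ≅ Z.

(K is a triangulation of the circle S^1.)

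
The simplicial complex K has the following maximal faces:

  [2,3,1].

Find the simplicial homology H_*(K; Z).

H_0 ≅ Z,  H_1 = 0,  H_2 = 0.

K has 3 vertices, 3 edges, 1 triangle.
rank ∂_0 = 0, rank ∂_1 = 2 ⇒ b_0 = 3 − 0 − 2 = 1; all invariant factors of ∂_1 are 1 so no torsion. So H_0 ≅ Z.
rank ∂_1 = 2, rank ∂_2 = 1 ⇒ b_1 = 3 − 2 − 1 = 0; all invariant factors of ∂_2 are 1 so no torsion. So H_1 ≅ 0.
rank ∂_2 = 1, rank ∂_3 = 0 ⇒ b_2 = 1 − 1 − 0 = 0. So H_2 ≅ 0.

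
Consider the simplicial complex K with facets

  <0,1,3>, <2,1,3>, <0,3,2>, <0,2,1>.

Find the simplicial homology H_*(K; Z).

Order the vertices as 0 < 1 < 2 < 3. Listing each simplex with vertices in this order, K has dimension 2 with simplices:

  0-simplices (4): [0], [1], [2], [3]
  1-simplices (6): [0,1], [0,2], [0,3], [1,2], [1,3], [2,3]
  2-simplices (4): [0,1,2], [0,1,3], [0,2,3], [1,2,3]

Hence C_0 ≅ Z^4, C_1 ≅ Z^6, C_2 ≅ Z^4.

∂_1: C_1 → C_0 is given by ∂[p,q] = [q] − [p]. For instance
  ∂[2,3] = [3] − [2].
The 4×6 boundary matrix has rank 3 and Smith normal form diag(1,1,1).

∂_2: C_2 → C_1 acts by ∂[p,q,r] = [q,r] − [p,r] + [p,q]. For instance
  ∂[0,1,2] = [1,2] − [0,2] + [0,1],
  ∂[1,2,3] = [2,3] − [1,3] + [1,2].
The resulting 6×4 matrix has rank 3, and its Smith normal form has invariant factors (1,1,1).

Reading off H_k = ker ∂_k / im ∂_{k+1}:

  H_0: rank C_0 − rank ∂_1 = 4 − 3 = 1, and the invariant factors of ∂_1 are all 1, so H_0 = Z.
  H_1: rank ker ∂_1 − rank ∂_2 = (6 − 3) − 3 = 0, and the invariant factors of ∂_2 are all 1, so H_1 = 0.
  H_2: rank ker ∂_2 − rank ∂_3 = (4 − 3) − 0 = 1, and there is no ∂_3, so H_2 = Z.

H_0 = Z,  H_1 = 0,  H_2 = Z.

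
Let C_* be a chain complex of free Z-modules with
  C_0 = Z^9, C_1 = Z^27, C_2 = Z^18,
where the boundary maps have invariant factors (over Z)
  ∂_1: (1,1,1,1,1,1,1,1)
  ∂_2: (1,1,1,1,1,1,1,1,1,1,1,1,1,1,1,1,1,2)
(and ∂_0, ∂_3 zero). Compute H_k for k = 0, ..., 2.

H_0: b_0 = 9 − 0 − 8 = 1; torsion from ∂_1 factors > 1: none. So H_0 = Z.
H_1: b_1 = 27 − 8 − 18 = 1; torsion from ∂_2 factors > 1: [2]. So H_1 = Z ⊕ Z/2.
H_2: b_2 = 18 − 18 − 0 = 0; torsion from ∂_3 factors > 1: none. So H_2 = 0.

H_0 = Z,  H_1 = Z ⊕ Z/2,  H_2 = 0.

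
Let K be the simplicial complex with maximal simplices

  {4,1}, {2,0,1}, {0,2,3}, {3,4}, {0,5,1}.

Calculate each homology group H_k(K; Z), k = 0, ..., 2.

We work with the vertex ordering 0 < 1 < 2 < 3 < 4 < 5. The simplices of K, each written with vertices in increasing order, are:

  0-simplices (6): [0], [1], [2], [3], [4], [5]
  1-simplices (9): [0,1], [0,2], [0,3], [0,5], [1,2], [1,4], [1,5], [2,3], [3,4]
  2-simplices (3): [0,1,2], [0,1,5], [0,2,3]

so the chain groups are C_0 ≅ Z^6, C_1 ≅ Z^9, C_2 ≅ Z^3.

Boundary ∂_1: C_1 → C_0 sends each edge [p,q] (with p < q) to q − p.
The 6×9 boundary matrix has rank 5 and Smith normal form diag(1,1,1,1,1).

∂_2: C_2 → C_1 sends each 2-simplex [p,q,r] to [q,r] − [p,r] + [p,q]. For instance
  ∂[0,1,5] = [1,5] − [0,5] + [0,1],
  ∂[0,1,2] = [1,2] − [0,2] + [0,1].
The 9×3 boundary matrix has rank 3 and Smith normal form diag(1,1,1).

Computing H_k = (kernel of ∂_k) / (image of ∂_{k+1}):

  H_0: rank C_0 − rank ∂_1 = 6 − 5 = 1, and the invariant factors of ∂_1 are all 1, so H_0 = Z.
  H_1: rank ker ∂_1 − rank ∂_2 = (9 − 5) − 3 = 1, and the invariant factors of ∂_2 are all 1, so H_1 = Z.
  H_2: rank ker ∂_2 − rank ∂_3 = (3 − 3) − 0 = 0, and there is no ∂_3, so H_2 = 0.

H_0 = Z,  H_1 = Z,  H_2 = 0.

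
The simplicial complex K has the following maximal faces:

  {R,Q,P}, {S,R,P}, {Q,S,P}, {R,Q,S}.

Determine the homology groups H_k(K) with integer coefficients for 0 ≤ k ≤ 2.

H_0 = Z,  H_1 = 0,  H_2 = Z.

Order the vertices as P < Q < R < S. Listing each simplex with vertices in this order, K has dimension 2 with simplices:

  0-simplices (4): P, Q, R, S
  1-simplices (6): PQ, PR, PS, QR, QS, RS
  2-simplices (4): PQR, PQS, PRS, QRS

giving chain groups C_0 ≅ Z^4, C_1 ≅ Z^6, C_2 ≅ Z^4.

Boundary ∂_1: C_1 → C_0 sends each edge [p,q] (with p < q) to q − p.
As a 4×6 matrix over Z this has rank 3, with invariant factors (1,1,1).

The boundary map ∂_2: C_2 → C_1 maps a triangle to the signed sum of its edges. For instance
  ∂PRS = RS − PS + PR,
  ∂PQS = QS − PS + PQ.
As a 6×4 matrix over Z this has rank 3, with invariant factors (1,1,1).

Now H_k = ker ∂_k / im ∂_{k+1}, so:

  H_0: rank C_0 − rank ∂_1 = 4 − 3 = 1, and the invariant factors of ∂_1 are all 1, so H_0 = Z.
  H_1: rank ker ∂_1 − rank ∂_2 = (6 − 3) − 3 = 0, and the invariant factors of ∂_2 are all 1, so H_1 = 0.
  H_2: rank ker ∂_2 − rank ∂_3 = (4 − 3) − 0 = 1, and there is no ∂_3, so H_2 = Z.

(K is a triangulation of the 2-sphere S^2.)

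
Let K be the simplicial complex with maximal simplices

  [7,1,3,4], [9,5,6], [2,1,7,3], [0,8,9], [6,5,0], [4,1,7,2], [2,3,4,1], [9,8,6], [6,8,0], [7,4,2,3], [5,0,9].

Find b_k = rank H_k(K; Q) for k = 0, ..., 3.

We work with the vertex ordering 0 < 1 < 2 < 3 < 4 < 5 < 6 < 7 < 8 < 9. The simplices of K, each written with vertices in increasing order, are:

  0-simplices (10): [0], [1], [2], [3], [4], [5], [6], [7], [8], [9]
  1-simplices (19): [0,5], [0,6], [0,8], [0,9], [1,2], [1,3], [1,4], [1,7], [2,3], [2,4], [2,7], [3,4], [3,7], [4,7], [5,6], [5,9], [6,8], [6,9], [8,9]
  2-simplices (16): [0,5,6], [0,5,9], [0,6,8], [0,8,9], [1,2,3], [1,2,4], [1,2,7], [1,3,4], [1,3,7], [1,4,7], [2,3,4], [2,3,7], [2,4,7], [3,4,7], [5,6,9], [6,8,9]
  3-simplices (5): [1,2,3,4], [1,2,3,7], [1,2,4,7], [1,3,4,7], [2,3,4,7]

Hence C_0 ≅ Z^10, C_1 ≅ Z^19, C_2 ≅ Z^16, C_3 ≅ Z^5.

∂_1: C_1 → C_0 is given by ∂[p,q] = [q] − [p].
As a 10×19 matrix over Z this has rank 8, with invariant factors (1,1,1,1,1,1,1,1).

Boundary ∂_2: C_2 → C_1 sends each 2-simplex [p,q,r] to [q,r] − [p,r] + [p,q]. For instance
  ∂[3,4,7] = [4,7] − [3,7] + [3,4],
  ∂[1,4,7] = [4,7] − [1,7] + [1,4].
This gives a 19×16 integer matrix of rank 11; reducing to Smith normal form yields diagonal entries (1,1,1,1,1,1,1,1,1,1,1).

The boundary map ∂_3: C_3 → C_2 sends each 3-simplex σ to the alternating sum Σ_i (−1)^i (σ with its i-th vertex removed). For instance
  ∂[2,3,4,7] = [3,4,7] − [2,4,7] + [2,3,7] − [2,3,4],
  ∂[1,2,3,4] = [2,3,4] − [1,3,4] + [1,2,4] − [1,2,3].
The resulting 16×5 matrix has rank 4, and its Smith normal form has invariant factors (1,1,1,1).

Now H_k = ker ∂_k / im ∂_{k+1}, so:

  H_0: rank C_0 − rank ∂_1 = 10 − 8 = 2, and the invariant factors of ∂_1 are all 1, so H_0 = Z^2.
  H_1: rank ker ∂_1 − rank ∂_2 = (19 − 8) − 11 = 0, and the invariant factors of ∂_2 are all 1, so H_1 = 0.
  H_2: rank ker ∂_2 − rank ∂_3 = (16 − 11) − 4 = 1, and the invariant factors of ∂_3 are all 1, so H_2 = Z.
  H_3: rank ker ∂_3 − rank ∂_4 = (5 − 4) − 0 = 1, and there is no ∂_4, so H_3 = Z.

As a check, the Euler characteristic is 10 − 19 + 16 − 5 = 2, which agrees with 2 − 0 + 1 − 1 = 2.

Hence the Betti numbers are b_0 = 2, b_1 = 0, b_2 = 1, b_3 = 1.

b_0 = 2, b_1 = 0, b_2 = 1, b_3 = 1.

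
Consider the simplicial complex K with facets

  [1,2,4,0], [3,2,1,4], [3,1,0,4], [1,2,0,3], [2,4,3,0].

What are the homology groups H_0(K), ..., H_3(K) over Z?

H_0 ≅ Z,  H_1 = 0,  H_2 = 0,  H_3 ≅ Z.

Order the vertices as 0 < 1 < 2 < 3 < 4. Listing each simplex with vertices in this order, K has dimension 3 with simplices:

  0-simplices (5): [0], [1], [2], [3], [4]
  1-simplices (10): [0,1], [0,2], [0,3], [0,4], [1,2], [1,3], [1,4], [2,3], [2,4], [3,4]
  2-simplices (10): [0,1,2], [0,1,3], [0,1,4], [0,2,3], [0,2,4], [0,3,4], [1,2,3], [1,2,4], [1,3,4], [2,3,4]
  3-simplices (5): [0,1,2,3], [0,1,2,4], [0,1,3,4], [0,2,3,4], [1,2,3,4]

giving chain groups C_0 ≅ Z^5, C_1 ≅ Z^10, C_2 ≅ Z^10, C_3 ≅ Z^5.

The boundary map ∂_1: C_1 → C_0 is given by ∂[p,q] = [q] − [p].
The resulting 5×10 matrix has rank 4, and its Smith normal form has invariant factors (1,1,1,1).

∂_2: C_2 → C_1 acts by ∂[p,q,r] = [q,r] − [p,r] + [p,q]. For instance
  ∂[1,3,4] = [3,4] − [1,4] + [1,3],
  ∂[0,3,4] = [3,4] − [0,4] + [0,3].
The resulting 10×10 matrix has rank 6, and its Smith normal form has invariant factors (1,1,1,1,1,1).

The boundary map ∂_3: C_3 → C_2 sends each 3-simplex σ to the alternating sum Σ_i (−1)^i (σ with its i-th vertex removed). For instance
  ∂[0,1,3,4] = [1,3,4] − [0,3,4] + [0,1,4] − [0,1,3],
  ∂[1,2,3,4] = [2,3,4] − [1,3,4] + [1,2,4] − [1,2,3].
The 10×5 boundary matrix has rank 4 and Smith normal form diag(1,1,1,1).

Now H_k = ker ∂_k / im ∂_{k+1}, so:

  H_0: rank C_0 − rank ∂_1 = 5 − 4 = 1, and the invariant factors of ∂_1 are all 1, so H_0 ≅ Z.
  H_1: rank ker ∂_1 − rank ∂_2 = (10 − 4) − 6 = 0, and the invariant factors of ∂_2 are all 1, so H_1 ≅ 0.
  H_2: rank ker ∂_2 − rank ∂_3 = (10 − 6) − 4 = 0, and the invariant factors of ∂_3 are all 1, so H_2 ≅ 0.
  H_3: rank ker ∂_3 − rank ∂_4 = (5 − 4) − 0 = 1, and there is no ∂_4, so H_3 ≅ Z.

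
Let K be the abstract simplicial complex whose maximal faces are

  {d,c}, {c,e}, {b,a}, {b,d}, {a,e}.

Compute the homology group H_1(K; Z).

H_1 ≅ Z.

Take the total order a < b < c < d < e on the vertex set. Then K (dimension 1) consists of the simplices:

  0-simplices (5): a, b, c, d, e
  1-simplices (5): ab, ae, bd, cd, ce

so the chain groups are C_0 ≅ Z^5, C_1 ≅ Z^5.

∂_1: C_1 → C_0 is given by ∂[p,q] = [q] − [p]. For instance
  ∂ae = e − a.
As a 5×5 matrix over Z this has rank 4, with invariant factors (1,1,1,1).

From H_k ≅ ker(∂_k) / im(∂_{k+1}) we obtain:

  H_1: rank ker ∂_1 − rank ∂_2 = (5 − 4) − 0 = 1, and there is no ∂_2, so H_1 = Z.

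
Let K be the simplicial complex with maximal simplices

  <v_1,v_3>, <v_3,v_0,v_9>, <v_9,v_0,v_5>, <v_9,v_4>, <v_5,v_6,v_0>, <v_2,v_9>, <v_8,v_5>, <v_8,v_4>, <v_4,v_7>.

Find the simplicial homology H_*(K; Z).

H_0 ≅ Z,  H_1 ≅ Z,  H_2 = 0.

K has 10 vertices, 13 edges, 3 triangles.
rank ∂_0 = 0, rank ∂_1 = 9 ⇒ b_0 = 10 − 0 − 9 = 1; all invariant factors of ∂_1 are 1 so no torsion. So H_0 = Z.
rank ∂_1 = 9, rank ∂_2 = 3 ⇒ b_1 = 13 − 9 − 3 = 1; all invariant factors of ∂_2 are 1 so no torsion. So H_1 = Z.
rank ∂_2 = 3, rank ∂_3 = 0 ⇒ b_2 = 3 − 3 − 0 = 0. So H_2 = 0.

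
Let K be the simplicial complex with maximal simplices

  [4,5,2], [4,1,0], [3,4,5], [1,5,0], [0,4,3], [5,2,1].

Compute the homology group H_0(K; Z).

K has 6 vertices, 12 edges, 6 triangles.
rank ∂_0 = 0, rank ∂_1 = 5 ⇒ b_0 = 6 − 0 − 5 = 1; all invariant factors of ∂_1 are 1 so no torsion. So H_0 = Z.

H_0 ≅ Z.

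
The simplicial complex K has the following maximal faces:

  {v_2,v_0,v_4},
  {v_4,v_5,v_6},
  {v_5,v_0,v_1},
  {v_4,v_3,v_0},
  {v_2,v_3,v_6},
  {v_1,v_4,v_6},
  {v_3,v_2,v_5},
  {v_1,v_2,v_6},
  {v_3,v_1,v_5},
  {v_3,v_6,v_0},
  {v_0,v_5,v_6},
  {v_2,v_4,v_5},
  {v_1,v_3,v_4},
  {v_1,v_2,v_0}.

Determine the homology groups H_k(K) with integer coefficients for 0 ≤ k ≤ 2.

We work with the vertex ordering v_0 < v_1 < v_2 < v_3 < v_4 < v_5 < v_6. The simplices of K, each written with vertices in increasing order, are:

  0-simplices (7): [v_0], [v_1], [v_2], [v_3], [v_4], [v_5], [v_6]
  1-simplices (21): (21 of them)
  2-simplices (14): (14 of them)

so the chain groups are C_0 ≅ Z^7, C_1 ≅ Z^21, C_2 ≅ Z^14.

∂_1: C_1 → C_0 sends each edge [p,q] (with p < q) to q − p.
As a 7×21 matrix over Z this has rank 6, with invariant factors (1,1,1,1,1,1).

Boundary ∂_2: C_2 → C_1 maps a triangle to the signed sum of its edges. For instance
  ∂[v_1,v_4,v_6] = [v_4,v_6] − [v_1,v_6] + [v_1,v_4],
  ∂[v_0,v_2,v_4] = [v_2,v_4] − [v_0,v_4] + [v_0,v_2].
This gives a 21×14 integer matrix of rank 13; reducing to Smith normal form yields diagonal entries (1,1,1,1,1,1,1,1,1,1,1,1,1).

Computing H_k = (kernel of ∂_k) / (image of ∂_{k+1}):

  H_0: rank C_0 − rank ∂_1 = 7 − 6 = 1, and the invariant factors of ∂_1 are all 1, so H_0 ≅ Z.
  H_1: rank ker ∂_1 − rank ∂_2 = (21 − 6) − 13 = 2, and the invariant factors of ∂_2 are all 1, so H_1 ≅ Z^2.
  H_2: rank ker ∂_2 − rank ∂_3 = (14 − 13) − 0 = 1, and there is no ∂_3, so H_2 ≅ Z.

H_0 = Z,  H_1 = Z^2,  H_2 = Z.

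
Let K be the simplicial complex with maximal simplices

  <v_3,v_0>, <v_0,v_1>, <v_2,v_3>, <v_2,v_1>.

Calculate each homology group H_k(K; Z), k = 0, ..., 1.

K has 4 vertices, 4 edges.
rank ∂_0 = 0, rank ∂_1 = 3 ⇒ b_0 = 4 − 0 − 3 = 1; all invariant factors of ∂_1 are 1 so no torsion. So H_0 ≅ Z.
rank ∂_1 = 3, rank ∂_2 = 0 ⇒ b_1 = 4 − 3 − 0 = 1. So H_1 ≅ Z.

H_0 ≅ Z,  H_1 ≅ Z.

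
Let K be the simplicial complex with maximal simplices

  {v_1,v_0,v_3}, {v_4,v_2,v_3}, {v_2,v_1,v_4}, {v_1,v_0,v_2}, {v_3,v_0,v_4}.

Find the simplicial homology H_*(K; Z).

H_0 = Z,  H_1 = Z,  H_2 = 0.

Order the vertices as v_0 < v_1 < v_2 < v_3 < v_4. Listing each simplex with vertices in this order, K has dimension 2 with simplices:

  0-simplices (5): [v_0], [v_1], [v_2], [v_3], [v_4]
  1-simplices (10): [v_0,v_1], [v_0,v_2], [v_0,v_3], [v_0,v_4], [v_1,v_2], [v_1,v_3], [v_1,v_4], [v_2,v_3], [v_2,v_4], [v_3,v_4]
  2-simplices (5): [v_0,v_1,v_2], [v_0,v_1,v_3], [v_0,v_3,v_4], [v_1,v_2,v_4], [v_2,v_3,v_4]

Hence C_0 ≅ Z^5, C_1 ≅ Z^10, C_2 ≅ Z^5.

The boundary map ∂_1: C_1 → C_0 sends each edge [p,q] (with p < q) to q − p. For instance
  ∂[v_0,v_3] = [v_3] − [v_0].
As a 5×10 matrix over Z this has rank 4, with invariant factors (1,1,1,1).

∂_2: C_2 → C_1 acts by ∂[p,q,r] = [q,r] − [p,r] + [p,q]. For instance
  ∂[v_0,v_1,v_2] = [v_1,v_2] − [v_0,v_2] + [v_0,v_1],
  ∂[v_0,v_1,v_3] = [v_1,v_3] − [v_0,v_3] + [v_0,v_1].
The resulting 10×5 matrix has rank 5, and its Smith normal form has invariant factors (1,1,1,1,1).

Computing H_k = (kernel of ∂_k) / (image of ∂_{k+1}):

  H_0: rank C_0 − rank ∂_1 = 5 − 4 = 1, and the invariant factors of ∂_1 are all 1, so H_0 ≅ Z.
  H_1: rank ker ∂_1 − rank ∂_2 = (10 − 4) − 5 = 1, and the invariant factors of ∂_2 are all 1, so H_1 ≅ Z.
  H_2: rank ker ∂_2 − rank ∂_3 = (5 − 5) − 0 = 0, and there is no ∂_3, so H_2 ≅ 0.

As a check, the Euler characteristic is 5 − 10 + 5 = 0, which agrees with 1 − 1 + 0 = 0.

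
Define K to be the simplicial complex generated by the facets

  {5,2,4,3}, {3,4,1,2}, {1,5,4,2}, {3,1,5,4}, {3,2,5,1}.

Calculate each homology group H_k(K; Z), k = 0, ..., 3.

We work with the vertex ordering 1 < 2 < 3 < 4 < 5. The simplices of K, each written with vertices in increasing order, are:

  0-simplices (5): [1], [2], [3], [4], [5]
  1-simplices (10): [1,2], [1,3], [1,4], [1,5], [2,3], [2,4], [2,5], [3,4], [3,5], [4,5]
  2-simplices (10): [1,2,3], [1,2,4], [1,2,5], [1,3,4], [1,3,5], [1,4,5], [2,3,4], [2,3,5], [2,4,5], [3,4,5]
  3-simplices (5): [1,2,3,4], [1,2,3,5], [1,2,4,5], [1,3,4,5], [2,3,4,5]

giving chain groups C_0 ≅ Z^5, C_1 ≅ Z^10, C_2 ≅ Z^10, C_3 ≅ Z^5.

The boundary map ∂_1: C_1 → C_0 maps an edge to its endpoints' difference, ∂[p,q] = q − p.
The resulting 5×10 matrix has rank 4, and its Smith normal form has invariant factors (1,1,1,1).

Boundary ∂_2: C_2 → C_1 acts by ∂[p,q,r] = [q,r] − [p,r] + [p,q]. For instance
  ∂[2,4,5] = [4,5] − [2,5] + [2,4],
  ∂[1,2,4] = [2,4] − [1,4] + [1,2].
This gives a 10×10 integer matrix of rank 6; reducing to Smith normal form yields diagonal entries (1,1,1,1,1,1).

The boundary map ∂_3: C_3 → C_2 sends each 3-simplex σ to the alternating sum Σ_i (−1)^i (σ with its i-th vertex removed). For instance
  ∂[2,3,4,5] = [3,4,5] − [2,4,5] + [2,3,5] − [2,3,4],
  ∂[1,2,3,4] = [2,3,4] − [1,3,4] + [1,2,4] − [1,2,3].
The 10×5 boundary matrix has rank 4 and Smith normal form diag(1,1,1,1).

Now H_k = ker ∂_k / im ∂_{k+1}, so:

  H_0: rank C_0 − rank ∂_1 = 5 − 4 = 1, and the invariant factors of ∂_1 are all 1, so H_0 = Z.
  H_1: rank ker ∂_1 − rank ∂_2 = (10 − 4) − 6 = 0, and the invariant factors of ∂_2 are all 1, so H_1 = 0.
  H_2: rank ker ∂_2 − rank ∂_3 = (10 − 6) − 4 = 0, and the invariant factors of ∂_3 are all 1, so H_2 = 0.
  H_3: rank ker ∂_3 − rank ∂_4 = (5 − 4) − 0 = 1, and there is no ∂_4, so H_3 = Z.

As a check, the Euler characteristic is 5 − 10 + 10 − 5 = 0, which agrees with 1 − 0 + 0 − 1 = 0.

H_0 = Z,  H_1 = 0,  H_2 = 0,  H_3 = Z.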